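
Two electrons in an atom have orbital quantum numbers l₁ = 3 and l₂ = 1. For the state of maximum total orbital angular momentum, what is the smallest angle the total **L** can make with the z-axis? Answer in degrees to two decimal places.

The total orbital quantum number L ranges from |l₁ − l₂| to l₁ + l₂ in integer steps.
L ∈ {2, 3, 4}.
The maximum is L = 4, with |L_tot| = ℏ√(4·5) = 2√5 ℏ.
The minimum angle with z is arccos(4/√20) ≈ 26.57°.

θ_min ≈ 26.57°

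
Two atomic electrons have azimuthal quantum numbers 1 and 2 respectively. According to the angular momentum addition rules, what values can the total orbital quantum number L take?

Angular momentum addition gives L = |l₁ − l₂|, …, l₁ + l₂.
L ∈ {1, 2, 3}.

L = 1, 2, 3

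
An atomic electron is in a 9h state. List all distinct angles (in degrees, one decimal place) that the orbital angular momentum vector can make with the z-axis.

For 9h, l = 5.
|L|² = l(l+1)ℏ² = 30ℏ², so |L| = √30 ℏ.
cos θ = m_l/√30 for each m_l ∈ {-5, -4, -3, -2, -1, 0, 1, 2, 3, 4, 5}.

θ ∈ {24.1°, 43.1°, 56.8°, 68.6°, 79.5°, 90.0°, 100.5°, 111.4°, 123.2°, 136.9°, 155.9°}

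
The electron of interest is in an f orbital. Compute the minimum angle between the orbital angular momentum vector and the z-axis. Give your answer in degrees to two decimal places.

θ_min ≈ 30.00°

An f state has l = 3.
|L|² = l(l+1)ℏ² = 12ℏ², so |L| = 2√3 ℏ.
The smallest angle corresponds to the largest L_z, i.e. m_l = l = 3, giving L_z = 3ℏ.
cos θ_min = 3/√12, so θ_min ≈ 30.00°.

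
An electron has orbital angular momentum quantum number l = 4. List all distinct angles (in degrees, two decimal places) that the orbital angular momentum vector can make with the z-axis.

θ ∈ {26.57°, 47.87°, 63.43°, 77.08°, 90.00°, 102.92°, 116.57°, 132.13°, 153.43°}

|L| = ℏ√(l(l+1)) = 2√5 ℏ.
cos θ = m_l/√20 for each m_l ∈ {-4, -3, -2, -1, 0, 1, 2, 3, 4}.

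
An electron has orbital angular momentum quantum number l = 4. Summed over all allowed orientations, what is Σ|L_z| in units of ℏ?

Σ|L_z| = 20 ℏ

m_l ∈ {-4, -3, -2, -1, 0, 1, 2, 3, 4}.
Σ|m_l| = 2(1+2+…+4) = 20.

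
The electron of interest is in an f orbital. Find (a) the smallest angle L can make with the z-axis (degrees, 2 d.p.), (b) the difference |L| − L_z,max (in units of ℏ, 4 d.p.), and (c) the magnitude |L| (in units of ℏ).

For an f orbital, l = 3.
cos θ_min = 3/√12, so θ_min ≈ 30.00°.
|L| − L_z,max = (2√3 − 3)ℏ ≈ 0.4641ℏ.
|L| = ℏ√(3·4) = 2√3 ℏ ≈ 3.464ℏ.

θ_min ≈ 30.00°; |L|−L_z,max ≈ 0.4641ℏ; |L| = 2√3 ℏ ≈ 3.464ℏ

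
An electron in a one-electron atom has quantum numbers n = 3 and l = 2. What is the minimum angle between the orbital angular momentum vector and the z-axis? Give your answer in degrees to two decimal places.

|L| = ℏ√(l(l+1)) = √6 ℏ.
The smallest angle corresponds to the largest L_z, i.e. m_l = l = 2, giving L_z = 2ℏ.
cos θ_min = 2/√6, so θ_min ≈ 35.26°.

θ_min ≈ 35.26°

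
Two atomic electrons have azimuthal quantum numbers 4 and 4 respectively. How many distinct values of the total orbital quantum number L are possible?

9

The total orbital quantum number L ranges from |l₁ − l₂| to l₁ + l₂ in integer steps.
So L can be 0, 1, 2, 3, 4, 5, 6, 7, 8.
That is 9 values.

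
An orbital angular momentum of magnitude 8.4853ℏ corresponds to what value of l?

Since |L|² = l(l+1)ℏ², l(l+1) = 72.
The positive root is l = 8.

l = 8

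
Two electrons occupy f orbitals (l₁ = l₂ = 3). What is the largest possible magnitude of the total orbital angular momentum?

|L_tot|_max = √42 ℏ ≈ 6.481ℏ

The total orbital quantum number L ranges from |l₁ − l₂| to l₁ + l₂ in integer steps.
So L can be 0, 1, 2, 3, 4, 5, 6.
The largest magnitude corresponds to L = 6: |L_tot| = ℏ√(6·7) = √42 ℏ.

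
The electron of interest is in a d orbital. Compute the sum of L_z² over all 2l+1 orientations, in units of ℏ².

Σ(L_z)² = 10 ℏ²

A d state has l = 2.
m_l ∈ {-2, -1, 0, 1, 2}.
Σ m_l² = 2·(1 + 4) = 10.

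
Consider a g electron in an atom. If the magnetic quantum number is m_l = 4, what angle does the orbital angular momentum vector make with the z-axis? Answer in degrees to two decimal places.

θ ≈ 26.57°

The letter g corresponds to l = 4.
|L| = ℏ√(l(l+1)) = 2√5 ℏ.
L_z = m_l ℏ = 4ℏ.
cos θ = L_z/|L| = 4/√20, so θ ≈ 26.57°.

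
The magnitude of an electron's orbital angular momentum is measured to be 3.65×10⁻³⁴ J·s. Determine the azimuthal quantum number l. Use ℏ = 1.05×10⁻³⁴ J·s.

l = 3

Dividing by ℏ: |L|/ℏ ≈ 3.476.
(|L|/ℏ)² = l(l+1) ≈ 12.08 ⇒ l = 3.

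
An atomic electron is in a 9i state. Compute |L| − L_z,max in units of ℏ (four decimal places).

9i means n = 9, l = 6.
|L| = √42 ℏ ≈ 6.4807ℏ, while L_z,max = lℏ = 6ℏ.
The difference is (√42 − 6)ℏ ≈ 0.4807ℏ.

|L| − L_z,max ≈ 0.4807ℏ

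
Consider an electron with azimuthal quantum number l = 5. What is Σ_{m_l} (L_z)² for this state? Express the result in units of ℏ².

m_l runs from −5 to 5, i.e. {-5, -4, -3, -2, -1, 0, 1, 2, 3, 4, 5}.
Σ m_l² = 2·(1 + 4 + 9 + 16 + 25) = 110.

Σ(L_z)² = 110 ℏ²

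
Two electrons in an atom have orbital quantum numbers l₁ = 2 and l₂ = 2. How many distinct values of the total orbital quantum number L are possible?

5

The total orbital quantum number L ranges from |l₁ − l₂| to l₁ + l₂ in integer steps.
So L can be 0, 1, 2, 3, 4.
That is 5 values.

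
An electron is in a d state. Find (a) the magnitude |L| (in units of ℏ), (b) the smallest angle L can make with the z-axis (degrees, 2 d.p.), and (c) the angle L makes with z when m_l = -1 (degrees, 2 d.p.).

|L| = √6 ℏ ≈ 2.449ℏ; θ_min ≈ 35.26°; θ(m_l=-1) ≈ 114.09°

For a d orbital, l = 2.
|L| = ℏ√(2·3) = √6 ℏ ≈ 2.449ℏ.
cos θ_min = 2/√6, so θ_min ≈ 35.26°.
For m_l = -1: cos θ = -1/√6, θ ≈ 114.09°.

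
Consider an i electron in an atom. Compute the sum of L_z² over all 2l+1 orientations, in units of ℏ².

An i state has l = 6.
m_l ∈ {-6, -5, -4, -3, -2, -1, 0, 1, 2, 3, 4, 5, 6}.
Summing m² from −6 to 6: Σ m_l² = 182.

Σ(L_z)² = 182 ℏ²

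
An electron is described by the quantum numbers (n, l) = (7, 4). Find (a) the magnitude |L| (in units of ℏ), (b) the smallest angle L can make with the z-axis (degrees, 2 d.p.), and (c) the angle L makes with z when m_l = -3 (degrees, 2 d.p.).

|L| = ℏ√(4·5) = 2√5 ℏ ≈ 4.472ℏ.
cos θ_min = 4/√20, so θ_min ≈ 26.57°.
For m_l = -3: cos θ = -3/√20, θ ≈ 132.13°.

|L| = 2√5 ℏ ≈ 4.472ℏ; θ_min ≈ 26.57°; θ(m_l=-3) ≈ 132.13°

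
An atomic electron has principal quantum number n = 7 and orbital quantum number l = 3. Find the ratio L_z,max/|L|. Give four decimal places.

L_z,max/|L| = 0.8660

|L| = 2√3 ℏ ≈ 3.4641ℏ, while L_z,max = lℏ = 3ℏ.
L_z,max/|L| = 3/√12 = 0.8660.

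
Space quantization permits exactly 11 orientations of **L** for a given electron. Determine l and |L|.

l = 5, |L| = √30 ℏ ≈ 5.477ℏ

Since there are 2l+1 = 11 values of m_l, l = 5.
|L| = ℏ√(l(l+1)) = ℏ√(5·6) = √30 ℏ.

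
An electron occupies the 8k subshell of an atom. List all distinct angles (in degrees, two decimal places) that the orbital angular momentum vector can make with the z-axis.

θ ∈ {20.70°, 36.70°, 48.08°, 57.69°, 66.37°, 74.50°, 82.32°, 90.00°, 97.68°, 105.50°, 113.63°, 122.31°, 131.92°, 143.30°, 159.30°}

8k means n = 8, l = 7.
|L| = ℏ√(l(l+1)) = 2√14 ℏ.
cos θ = m_l/√56 for each m_l ∈ {-7, -6, -5, -4, -3, -2, -1, 0, 1, 2, 3, 4, 5, 6, 7}.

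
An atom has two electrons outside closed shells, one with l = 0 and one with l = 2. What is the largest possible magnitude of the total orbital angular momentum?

|L_tot|_max = √6 ℏ ≈ 2.449ℏ

By the triangle rule, |l₁ − l₂| ≤ L ≤ l₁ + l₂.
So L can be 2.
The largest magnitude corresponds to L = 2: |L_tot| = ℏ√(2·3) = √6 ℏ.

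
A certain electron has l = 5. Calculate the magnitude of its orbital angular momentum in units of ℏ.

|L| = √30 ℏ ≈ 5.477ℏ

|L| = ℏ√(l(l+1)) = ℏ√(5·6) = √30 ℏ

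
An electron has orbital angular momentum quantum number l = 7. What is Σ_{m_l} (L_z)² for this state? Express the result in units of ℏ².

m_l runs from −7 to 7, i.e. {-7, -6, -5, -4, -3, -2, -1, 0, 1, 2, 3, 4, 5, 6, 7}.
Summing m² from −7 to 7: Σ m_l² = 280.

Σ(L_z)² = 280 ℏ²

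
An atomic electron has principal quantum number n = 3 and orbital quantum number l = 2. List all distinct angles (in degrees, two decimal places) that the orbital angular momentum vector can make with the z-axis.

θ ∈ {35.26°, 65.91°, 90.00°, 114.09°, 144.74°}

|L| = √(l(l+1)) ℏ = √6 ℏ.
cos θ = m_l/√6 for each m_l ∈ {-2, -1, 0, 1, 2}.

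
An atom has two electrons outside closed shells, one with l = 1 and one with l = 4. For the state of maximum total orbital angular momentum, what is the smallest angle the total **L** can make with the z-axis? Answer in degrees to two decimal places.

Angular momentum addition gives L = |l₁ − l₂|, …, l₁ + l₂.
Allowed values: L = 3, 4, 5.
The maximum is L = 5, with |L_tot| = ℏ√(5·6) = √30 ℏ.
The minimum angle with z is arccos(5/√30) ≈ 24.09°.

θ_min ≈ 24.09°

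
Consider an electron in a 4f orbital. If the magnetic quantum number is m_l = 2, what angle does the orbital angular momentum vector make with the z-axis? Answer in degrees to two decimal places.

θ ≈ 54.74°

The 4f subshell has l = 3.
|L| = ℏ√(l(l+1)) = 2√3 ℏ.
L_z = m_l ℏ = 2ℏ.
cos θ = L_z/|L| = 2/√12, so θ ≈ 54.74°.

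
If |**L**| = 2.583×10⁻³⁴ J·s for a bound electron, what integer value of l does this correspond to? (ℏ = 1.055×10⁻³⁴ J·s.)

|L|/ℏ = (2.583×10⁻³⁴)/(1.055×10⁻³⁴) ≈ 2.448.
Set l(l+1) = 5.99; the integer solution is l = 2.

l = 2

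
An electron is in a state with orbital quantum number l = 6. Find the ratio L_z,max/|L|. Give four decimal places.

L_z,max/|L| = 0.9258

|L| = √42 ℏ ≈ 6.4807ℏ, while L_z,max = lℏ = 6ℏ.
L_z,max/|L| = 6/√42 = 0.9258.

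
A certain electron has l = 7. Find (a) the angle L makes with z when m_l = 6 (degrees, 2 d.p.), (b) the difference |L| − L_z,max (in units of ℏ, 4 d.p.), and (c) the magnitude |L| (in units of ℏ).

θ(m_l=6) ≈ 36.70°; |L|−L_z,max ≈ 0.4833ℏ; |L| = 2√14 ℏ ≈ 7.483ℏ

For m_l = 6: cos θ = 6/√56, θ ≈ 36.70°.
|L| − L_z,max = (2√14 − 7)ℏ ≈ 0.4833ℏ.
|L| = ℏ√(7·8) = 2√14 ℏ ≈ 7.483ℏ.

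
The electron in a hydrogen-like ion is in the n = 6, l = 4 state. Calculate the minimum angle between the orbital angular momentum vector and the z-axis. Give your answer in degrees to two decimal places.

|L|² = l(l+1)ℏ² = 20ℏ², so |L| = 2√5 ℏ.
The smallest angle corresponds to the largest L_z, i.e. m_l = l = 4, giving L_z = 4ℏ.
cos θ_min = 4/√20, so θ_min ≈ 26.57°.

θ_min ≈ 26.57°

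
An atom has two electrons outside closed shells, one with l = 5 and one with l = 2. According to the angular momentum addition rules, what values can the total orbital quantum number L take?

The total orbital quantum number L ranges from |l₁ − l₂| to l₁ + l₂ in integer steps.
So L can be 3, 4, 5, 6, 7.

L = 3, 4, 5, 6, 7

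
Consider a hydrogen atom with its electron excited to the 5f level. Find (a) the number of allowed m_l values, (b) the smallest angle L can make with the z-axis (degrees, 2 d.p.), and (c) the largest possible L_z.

7 values; θ_min ≈ 30.00°; L_z,max = 3ℏ

The 5f level has l = 3.
There are 2l+1 = 7 values of m_l.
cos θ_min = 3/√12, so θ_min ≈ 30.00°.
L_z,max = lℏ = 3ℏ.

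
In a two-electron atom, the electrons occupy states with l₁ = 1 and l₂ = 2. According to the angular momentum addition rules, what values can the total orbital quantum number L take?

L = 1, 2, 3

By the triangle rule, |l₁ − l₂| ≤ L ≤ l₁ + l₂.
L ∈ {1, 2, 3}.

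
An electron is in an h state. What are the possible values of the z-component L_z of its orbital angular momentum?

An h state has l = 5.
L_z = m_l ℏ with m_l ranging from −l to +l in integer steps.
For l = 5: m_l ∈ {-5, -4, -3, -2, -1, 0, 1, 2, 3, 4, 5}.

L_z ∈ {−5ℏ, −4ℏ, −3ℏ, −2ℏ, −ℏ, 0, ℏ, 2ℏ, 3ℏ, 4ℏ, 5ℏ}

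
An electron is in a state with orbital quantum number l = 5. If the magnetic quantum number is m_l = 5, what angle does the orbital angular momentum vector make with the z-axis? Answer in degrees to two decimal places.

θ ≈ 24.09°

|L|² = l(l+1)ℏ² = 30ℏ², so |L| = √30 ℏ.
L_z = m_l ℏ = 5ℏ.
cos θ = L_z/|L| = 5/√30, so θ ≈ 24.09°.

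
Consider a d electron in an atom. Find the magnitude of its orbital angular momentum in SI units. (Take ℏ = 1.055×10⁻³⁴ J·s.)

A d state has l = 2.
|L| = ℏ√(l(l+1)) = ℏ√(2·3) = √6 ℏ
Numerically, |L| = 2.449 × (1.055×10⁻³⁴ J·s) = 2.584×10⁻³⁴ J·s.

|L| = 2.584×10⁻³⁴ J·s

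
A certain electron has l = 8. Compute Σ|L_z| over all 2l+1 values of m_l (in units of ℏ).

The allowed m_l values are -8, -7, -6, -5, -4, -3, -2, -1, 0, 1, 2, 3, 4, 5, 6, 7, 8.
Σ|m_l| = 2·8(8+1)/2 = 72.

Σ|L_z| = 72 ℏ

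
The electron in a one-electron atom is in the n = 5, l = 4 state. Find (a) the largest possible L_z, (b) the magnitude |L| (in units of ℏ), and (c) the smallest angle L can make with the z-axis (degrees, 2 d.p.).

L_z,max = lℏ = 4ℏ.
|L| = ℏ√(4·5) = 2√5 ℏ ≈ 4.472ℏ.
cos θ_min = 4/√20, so θ_min ≈ 26.57°.

L_z,max = 4ℏ; |L| = 2√5 ℏ ≈ 4.472ℏ; θ_min ≈ 26.57°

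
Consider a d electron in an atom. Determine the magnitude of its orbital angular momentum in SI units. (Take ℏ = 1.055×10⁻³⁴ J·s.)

|L| = 2.584×10⁻³⁴ J·s

A d state has l = 2.
|L| = ℏ√(l(l+1)) = ℏ√(2·3) = √6 ℏ
Numerically, |L| = 2.449 × (1.055×10⁻³⁴ J·s) = 2.584×10⁻³⁴ J·s.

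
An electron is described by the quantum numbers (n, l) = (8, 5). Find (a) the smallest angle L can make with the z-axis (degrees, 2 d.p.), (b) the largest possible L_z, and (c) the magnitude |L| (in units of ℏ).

cos θ_min = 5/√30, so θ_min ≈ 24.09°.
L_z,max = lℏ = 5ℏ.
|L| = ℏ√(5·6) = √30 ℏ ≈ 5.477ℏ.

θ_min ≈ 24.09°; L_z,max = 5ℏ; |L| = √30 ℏ ≈ 5.477ℏ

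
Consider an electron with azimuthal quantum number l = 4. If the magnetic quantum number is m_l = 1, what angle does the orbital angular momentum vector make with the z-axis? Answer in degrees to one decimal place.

θ ≈ 77.1°

|L| = √(l(l+1)) ℏ = 2√5 ℏ.
L_z = m_l ℏ = 1ℏ.
cos θ = L_z/|L| = 1/√20, so θ ≈ 77.1°.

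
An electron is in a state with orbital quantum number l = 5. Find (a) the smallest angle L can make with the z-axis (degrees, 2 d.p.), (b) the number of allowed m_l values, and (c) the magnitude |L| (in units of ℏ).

cos θ_min = 5/√30, so θ_min ≈ 24.09°.
There are 2l+1 = 11 values of m_l.
|L| = ℏ√(5·6) = √30 ℏ ≈ 5.477ℏ.

θ_min ≈ 24.09°; 11 values; |L| = √30 ℏ ≈ 5.477ℏ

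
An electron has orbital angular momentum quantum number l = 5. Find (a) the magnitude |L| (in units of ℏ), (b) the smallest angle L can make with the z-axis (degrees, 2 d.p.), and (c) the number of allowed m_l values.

|L| = ℏ√(5·6) = √30 ℏ ≈ 5.477ℏ.
cos θ_min = 5/√30, so θ_min ≈ 24.09°.
There are 2l+1 = 11 values of m_l.

|L| = √30 ℏ ≈ 5.477ℏ; θ_min ≈ 24.09°; 11 values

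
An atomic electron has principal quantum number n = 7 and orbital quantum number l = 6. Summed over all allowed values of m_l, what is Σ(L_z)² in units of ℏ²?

Σ(L_z)² = 182 ℏ²

m_l ∈ {-6, -5, -4, -3, -2, -1, 0, 1, 2, 3, 4, 5, 6}.
Σ m_l² = l(l+1)(2l+1)/3 = 6·7·13/3 = 182.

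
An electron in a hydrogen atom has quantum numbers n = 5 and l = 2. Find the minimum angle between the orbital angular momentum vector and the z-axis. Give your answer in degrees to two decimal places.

θ_min ≈ 35.26°

|L| = ℏ√(l(l+1)) = √6 ℏ.
The smallest angle corresponds to the largest L_z, i.e. m_l = l = 2, giving L_z = 2ℏ.
cos θ_min = 2/√6, so θ_min ≈ 35.26°.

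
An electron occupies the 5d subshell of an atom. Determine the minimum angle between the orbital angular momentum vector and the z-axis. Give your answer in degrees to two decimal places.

θ_min ≈ 35.26°

For 5d, l = 2.
|L| = ℏ√(l(l+1)) = √6 ℏ.
The smallest angle corresponds to the largest L_z, i.e. m_l = l = 2, giving L_z = 2ℏ.
cos θ_min = 2/√6, so θ_min ≈ 35.26°.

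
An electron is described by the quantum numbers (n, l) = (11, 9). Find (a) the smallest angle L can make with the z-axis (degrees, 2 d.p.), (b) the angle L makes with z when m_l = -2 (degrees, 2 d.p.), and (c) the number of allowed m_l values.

θ_min ≈ 18.43°; θ(m_l=-2) ≈ 102.17°; 19 values

cos θ_min = 9/√90, so θ_min ≈ 18.43°.
For m_l = -2: cos θ = -2/√90, θ ≈ 102.17°.
There are 2l+1 = 19 values of m_l.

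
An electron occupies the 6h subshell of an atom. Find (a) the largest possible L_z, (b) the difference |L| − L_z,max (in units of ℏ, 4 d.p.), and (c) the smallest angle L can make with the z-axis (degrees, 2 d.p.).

The 6h subshell has l = 5.
L_z,max = lℏ = 5ℏ.
|L| − L_z,max = (√30 − 5)ℏ ≈ 0.4772ℏ.
cos θ_min = 5/√30, so θ_min ≈ 24.09°.

L_z,max = 5ℏ; |L|−L_z,max ≈ 0.4772ℏ; θ_min ≈ 24.09°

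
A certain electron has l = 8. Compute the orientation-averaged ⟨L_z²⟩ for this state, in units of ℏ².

m_l runs from −8 to 8, i.e. {-8, -7, -6, -5, -4, -3, -2, -1, 0, 1, 2, 3, 4, 5, 6, 7, 8}.
Average of L_z² over 17 states: 408/17 ℏ² = 24 ℏ².

⟨L_z²⟩ = 24 ℏ²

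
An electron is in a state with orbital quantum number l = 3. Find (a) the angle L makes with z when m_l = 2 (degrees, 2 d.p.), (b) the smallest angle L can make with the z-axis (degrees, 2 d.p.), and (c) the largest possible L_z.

For m_l = 2: cos θ = 2/√12, θ ≈ 54.74°.
cos θ_min = 3/√12, so θ_min ≈ 30.00°.
L_z,max = lℏ = 3ℏ.

θ(m_l=2) ≈ 54.74°; θ_min ≈ 30.00°; L_z,max = 3ℏ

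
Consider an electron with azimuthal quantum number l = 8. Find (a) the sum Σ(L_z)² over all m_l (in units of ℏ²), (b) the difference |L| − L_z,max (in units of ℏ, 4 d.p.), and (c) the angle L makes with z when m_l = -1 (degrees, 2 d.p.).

Σ(L_z)² = 408 ℏ²; |L|−L_z,max ≈ 0.4853ℏ; θ(m_l=-1) ≈ 96.77°

Σ m_l² = 408, so Σ(L_z)² = 408 ℏ².
|L| − L_z,max = (6√2 − 8)ℏ ≈ 0.4853ℏ.
For m_l = -1: cos θ = -1/√72, θ ≈ 96.77°.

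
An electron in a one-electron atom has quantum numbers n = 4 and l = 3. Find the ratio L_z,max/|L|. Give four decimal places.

|L| = 2√3 ℏ ≈ 3.4641ℏ, while L_z,max = lℏ = 3ℏ.
L_z,max/|L| = 3/√12 = 0.8660.

L_z,max/|L| = 0.8660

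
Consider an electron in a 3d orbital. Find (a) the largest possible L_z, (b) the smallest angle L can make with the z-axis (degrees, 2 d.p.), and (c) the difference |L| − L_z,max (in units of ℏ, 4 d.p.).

L_z,max = 2ℏ; θ_min ≈ 35.26°; |L|−L_z,max ≈ 0.4495ℏ

For 3d, l = 2.
L_z,max = lℏ = 2ℏ.
cos θ_min = 2/√6, so θ_min ≈ 35.26°.
|L| − L_z,max = (√6 − 2)ℏ ≈ 0.4495ℏ.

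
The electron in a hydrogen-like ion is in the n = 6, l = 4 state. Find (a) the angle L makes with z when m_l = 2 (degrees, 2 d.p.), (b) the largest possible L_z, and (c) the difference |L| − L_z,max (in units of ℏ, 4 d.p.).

θ(m_l=2) ≈ 63.43°; L_z,max = 4ℏ; |L|−L_z,max ≈ 0.4721ℏ

For m_l = 2: cos θ = 2/√20, θ ≈ 63.43°.
L_z,max = lℏ = 4ℏ.
|L| − L_z,max = (2√5 − 4)ℏ ≈ 0.4721ℏ.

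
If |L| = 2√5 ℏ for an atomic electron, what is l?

Since |L|² = l(l+1)ℏ², l(l+1) = 20.
The positive root is l = 4.

l = 4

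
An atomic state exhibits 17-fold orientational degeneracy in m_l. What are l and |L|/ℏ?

2l + 1 = 17 ⇒ l = 8.
|L| = ℏ√(l(l+1)) = ℏ√(8·9) = 6√2 ℏ.

l = 8, |L| = 6√2 ℏ ≈ 8.485ℏ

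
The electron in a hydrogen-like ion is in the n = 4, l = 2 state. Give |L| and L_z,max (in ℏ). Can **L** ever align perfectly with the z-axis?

|L| = √6 ℏ ≈ 2.4495ℏ, while L_z,max = lℏ = 2ℏ.
Since |L| > L_z,max, the vector can never point exactly along z; the closest it comes is θ_min = arccos(2/√6) ≈ 35.3°.

No: L_z,max = 2ℏ < |L| = √6 ℏ ≈ 2.449ℏ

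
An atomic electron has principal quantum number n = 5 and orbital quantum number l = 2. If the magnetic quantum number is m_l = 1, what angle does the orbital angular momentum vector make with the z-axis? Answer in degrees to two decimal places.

|L| = ℏ√(l(l+1)) = √6 ℏ.
L_z = m_l ℏ = 1ℏ.
cos θ = L_z/|L| = 1/√6, so θ ≈ 65.91°.

θ ≈ 65.91°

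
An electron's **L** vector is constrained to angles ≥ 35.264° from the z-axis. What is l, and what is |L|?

cos²θ_min = l/(l+1) = 0.6667.
Thus l = 0.6667/(1 − 0.6667) ≈ 2.
Then |L| = ℏ√(2·3) = √6 ℏ.

l = 2, |L| = √6 ℏ ≈ 2.449ℏ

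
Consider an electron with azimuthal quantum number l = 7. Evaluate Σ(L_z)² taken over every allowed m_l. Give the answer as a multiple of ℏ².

m_l runs from −7 to 7, i.e. {-7, -6, -5, -4, -3, -2, -1, 0, 1, 2, 3, 4, 5, 6, 7}.
Σ m_l² = l(l+1)(2l+1)/3 = 7·8·15/3 = 280.

Σ(L_z)² = 280 ℏ²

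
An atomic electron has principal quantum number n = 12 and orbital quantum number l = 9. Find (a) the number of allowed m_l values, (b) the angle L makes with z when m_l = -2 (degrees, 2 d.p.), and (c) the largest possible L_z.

19 values; θ(m_l=-2) ≈ 102.17°; L_z,max = 9ℏ

There are 2l+1 = 19 values of m_l.
For m_l = -2: cos θ = -2/√90, θ ≈ 102.17°.
L_z,max = lℏ = 9ℏ.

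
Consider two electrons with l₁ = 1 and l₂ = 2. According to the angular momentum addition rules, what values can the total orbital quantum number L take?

L = 1, 2, 3

Angular momentum addition gives L = |l₁ − l₂|, …, l₁ + l₂.
So L can be 1, 2, 3.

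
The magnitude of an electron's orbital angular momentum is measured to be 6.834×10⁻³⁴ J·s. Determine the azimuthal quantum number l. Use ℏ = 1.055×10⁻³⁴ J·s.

In units of ℏ, |L| ≈ 6.478.
(|L|/ℏ)² = l(l+1) ≈ 41.96 ⇒ l = 6.

l = 6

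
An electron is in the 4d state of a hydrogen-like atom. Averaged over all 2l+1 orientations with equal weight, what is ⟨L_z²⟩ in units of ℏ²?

⟨L_z²⟩ = 2 ℏ²

The 4d subshell has l = 2.
m_l ∈ {-2, -1, 0, 1, 2}.
⟨L_z²⟩ = ℏ²·(Σ m_l²)/(2l+1) = ℏ²·10/5 = 2ℏ².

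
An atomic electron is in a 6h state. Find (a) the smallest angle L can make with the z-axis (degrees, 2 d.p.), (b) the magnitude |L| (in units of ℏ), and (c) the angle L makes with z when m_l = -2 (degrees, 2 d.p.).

The 6h subshell has l = 5.
cos θ_min = 5/√30, so θ_min ≈ 24.09°.
|L| = ℏ√(5·6) = √30 ℏ ≈ 5.477ℏ.
For m_l = -2: cos θ = -2/√30, θ ≈ 111.42°.

θ_min ≈ 24.09°; |L| = √30 ℏ ≈ 5.477ℏ; θ(m_l=-2) ≈ 111.42°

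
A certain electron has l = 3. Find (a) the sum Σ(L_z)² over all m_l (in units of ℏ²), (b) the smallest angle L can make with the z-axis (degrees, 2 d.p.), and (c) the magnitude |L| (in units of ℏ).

Σ(L_z)² = 28 ℏ²; θ_min ≈ 30.00°; |L| = 2√3 ℏ ≈ 3.464ℏ

Σ m_l² = 28, so Σ(L_z)² = 28 ℏ².
cos θ_min = 3/√12, so θ_min ≈ 30.00°.
|L| = ℏ√(3·4) = 2√3 ℏ ≈ 3.464ℏ.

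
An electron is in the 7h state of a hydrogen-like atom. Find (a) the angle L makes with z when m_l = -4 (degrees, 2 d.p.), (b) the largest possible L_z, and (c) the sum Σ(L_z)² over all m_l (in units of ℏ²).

The 7h subshell has l = 5.
For m_l = -4: cos θ = -4/√30, θ ≈ 136.91°.
L_z,max = lℏ = 5ℏ.
Σ m_l² = 110, so Σ(L_z)² = 110 ℏ².

θ(m_l=-4) ≈ 136.91°; L_z,max = 5ℏ; Σ(L_z)² = 110 ℏ²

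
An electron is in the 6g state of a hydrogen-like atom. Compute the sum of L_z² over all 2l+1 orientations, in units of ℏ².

Σ(L_z)² = 60 ℏ²

For 6g, l = 4.
The allowed m_l values are -4, -3, -2, -1, 0, 1, 2, 3, 4.
Σ m_l² = 2·(1 + 4 + 9 + 16) = 60.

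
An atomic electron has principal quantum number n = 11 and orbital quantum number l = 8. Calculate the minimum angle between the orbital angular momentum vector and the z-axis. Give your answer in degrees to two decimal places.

|L| = ℏ√(l(l+1)) = 6√2 ℏ.
The smallest angle corresponds to the largest L_z, i.e. m_l = l = 8, giving L_z = 8ℏ.
cos θ_min = 8/√72, so θ_min ≈ 19.47°.

θ_min ≈ 19.47°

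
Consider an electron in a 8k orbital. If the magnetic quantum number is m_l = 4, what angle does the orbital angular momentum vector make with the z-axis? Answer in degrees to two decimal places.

θ ≈ 57.69°

8k means n = 8, l = 7.
|L|² = l(l+1)ℏ² = 56ℏ², so |L| = 2√14 ℏ.
L_z = m_l ℏ = 4ℏ.
cos θ = L_z/|L| = 4/√56, so θ ≈ 57.69°.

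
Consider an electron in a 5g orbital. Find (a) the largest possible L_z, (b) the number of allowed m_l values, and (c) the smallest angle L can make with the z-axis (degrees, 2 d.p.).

L_z,max = 4ℏ; 9 values; θ_min ≈ 26.57°

For 5g, l = 4.
L_z,max = lℏ = 4ℏ.
There are 2l+1 = 9 values of m_l.
cos θ_min = 4/√20, so θ_min ≈ 26.57°.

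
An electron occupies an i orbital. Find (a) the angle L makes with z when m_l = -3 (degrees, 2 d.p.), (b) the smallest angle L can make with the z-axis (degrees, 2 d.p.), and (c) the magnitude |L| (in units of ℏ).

θ(m_l=-3) ≈ 117.58°; θ_min ≈ 22.21°; |L| = √42 ℏ ≈ 6.481ℏ

For an i orbital, l = 6.
For m_l = -3: cos θ = -3/√42, θ ≈ 117.58°.
cos θ_min = 6/√42, so θ_min ≈ 22.21°.
|L| = ℏ√(6·7) = √42 ℏ ≈ 6.481ℏ.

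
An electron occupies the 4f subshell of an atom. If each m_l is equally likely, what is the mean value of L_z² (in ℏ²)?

For 4f, l = 3.
m_l runs from −3 to 3, i.e. {-3, -2, -1, 0, 1, 2, 3}.
⟨L_z²⟩ = ℏ²·(Σ m_l²)/(2l+1) = ℏ²·28/7 = 4ℏ².

⟨L_z²⟩ = 4 ℏ²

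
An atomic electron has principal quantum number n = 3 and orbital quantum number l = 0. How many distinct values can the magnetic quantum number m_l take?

The number of m_l values is 2l + 1 = 2·0 + 1 = 1.

1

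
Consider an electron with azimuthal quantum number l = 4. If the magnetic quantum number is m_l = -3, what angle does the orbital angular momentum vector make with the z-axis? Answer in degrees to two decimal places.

|L| = √(l(l+1)) ℏ = 2√5 ℏ.
L_z = m_l ℏ = −3ℏ.
cos θ = L_z/|L| = -3/√20, so θ ≈ 132.13°.

θ ≈ 132.13°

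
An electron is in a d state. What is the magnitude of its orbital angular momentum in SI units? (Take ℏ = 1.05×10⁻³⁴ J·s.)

A d state has l = 2.
|L| = ℏ√(l(l+1)) = ℏ√(2·3) = √6 ℏ
Numerically, |L| = 2.449 × (1.05×10⁻³⁴ J·s) = 2.57×10⁻³⁴ J·s.

|L| = 2.57×10⁻³⁴ J·s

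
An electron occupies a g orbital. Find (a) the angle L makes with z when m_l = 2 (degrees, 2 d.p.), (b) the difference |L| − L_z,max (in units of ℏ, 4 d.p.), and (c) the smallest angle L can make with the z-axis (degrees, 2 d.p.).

A g state has l = 4.
For m_l = 2: cos θ = 2/√20, θ ≈ 63.43°.
|L| − L_z,max = (2√5 − 4)ℏ ≈ 0.4721ℏ.
cos θ_min = 4/√20, so θ_min ≈ 26.57°.

θ(m_l=2) ≈ 63.43°; |L|−L_z,max ≈ 0.4721ℏ; θ_min ≈ 26.57°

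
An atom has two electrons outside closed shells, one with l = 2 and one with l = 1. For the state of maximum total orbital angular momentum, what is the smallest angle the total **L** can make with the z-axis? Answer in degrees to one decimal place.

By the triangle rule, |l₁ − l₂| ≤ L ≤ l₁ + l₂.
L ∈ {1, 2, 3}.
The maximum is L = 3, with |L_tot| = ℏ√(3·4) = 2√3 ℏ.
The minimum angle with z is arccos(3/√12) ≈ 30.0°.

θ_min ≈ 30.0°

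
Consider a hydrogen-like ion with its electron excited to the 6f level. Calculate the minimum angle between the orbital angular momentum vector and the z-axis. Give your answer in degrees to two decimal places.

θ_min ≈ 30.00°

The 6f level has l = 3.
|L| = ℏ√(l(l+1)) = 2√3 ℏ.
The smallest angle corresponds to the largest L_z, i.e. m_l = l = 3, giving L_z = 3ℏ.
cos θ_min = 3/√12, so θ_min ≈ 30.00°.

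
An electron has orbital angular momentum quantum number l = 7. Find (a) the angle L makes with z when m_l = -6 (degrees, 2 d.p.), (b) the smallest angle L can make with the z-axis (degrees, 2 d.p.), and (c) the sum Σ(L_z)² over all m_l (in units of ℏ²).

θ(m_l=-6) ≈ 143.30°; θ_min ≈ 20.70°; Σ(L_z)² = 280 ℏ²

For m_l = -6: cos θ = -6/√56, θ ≈ 143.30°.
cos θ_min = 7/√56, so θ_min ≈ 20.70°.
Σ m_l² = 280, so Σ(L_z)² = 280 ℏ².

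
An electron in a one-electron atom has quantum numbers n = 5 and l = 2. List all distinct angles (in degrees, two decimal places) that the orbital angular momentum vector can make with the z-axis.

|L| = √(l(l+1)) ℏ = √6 ℏ.
cos θ = m_l/√6 for each m_l ∈ {-2, -1, 0, 1, 2}.

θ ∈ {35.26°, 65.91°, 90.00°, 114.09°, 144.74°}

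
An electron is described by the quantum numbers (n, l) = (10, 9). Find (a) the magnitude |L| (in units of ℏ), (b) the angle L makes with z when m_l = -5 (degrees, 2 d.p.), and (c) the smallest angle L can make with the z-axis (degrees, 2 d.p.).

|L| = 3√10 ℏ ≈ 9.487ℏ; θ(m_l=-5) ≈ 121.81°; θ_min ≈ 18.43°

|L| = ℏ√(9·10) = 3√10 ℏ ≈ 9.487ℏ.
For m_l = -5: cos θ = -5/√90, θ ≈ 121.81°.
cos θ_min = 9/√90, so θ_min ≈ 18.43°.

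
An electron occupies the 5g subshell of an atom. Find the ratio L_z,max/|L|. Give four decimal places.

For 5g, l = 4.
|L| = 2√5 ℏ ≈ 4.4721ℏ, while L_z,max = lℏ = 4ℏ.
L_z,max/|L| = 4/√20 = 0.8944.

L_z,max/|L| = 0.8944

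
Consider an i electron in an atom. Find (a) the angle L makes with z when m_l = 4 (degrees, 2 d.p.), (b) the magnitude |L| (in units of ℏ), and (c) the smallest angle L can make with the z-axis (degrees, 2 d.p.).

θ(m_l=4) ≈ 51.89°; |L| = √42 ℏ ≈ 6.481ℏ; θ_min ≈ 22.21°

For an i orbital, l = 6.
For m_l = 4: cos θ = 4/√42, θ ≈ 51.89°.
|L| = ℏ√(6·7) = √42 ℏ ≈ 6.481ℏ.
cos θ_min = 6/√42, so θ_min ≈ 22.21°.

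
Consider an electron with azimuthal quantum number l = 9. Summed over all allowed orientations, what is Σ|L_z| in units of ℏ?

Σ|L_z| = 90 ℏ

m_l ∈ {-9, -8, -7, -6, -5, -4, -3, -2, -1, 0, 1, 2, 3, 4, 5, 6, 7, 8, 9}.
Σ|m_l| = l(l+1) = 90.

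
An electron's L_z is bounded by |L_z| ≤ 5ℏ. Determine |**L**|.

|L| = √30 ℏ ≈ 5.477ℏ

Since max m_l = l, l = 5.
|L| = √(l(l+1)) ℏ = √30 ℏ.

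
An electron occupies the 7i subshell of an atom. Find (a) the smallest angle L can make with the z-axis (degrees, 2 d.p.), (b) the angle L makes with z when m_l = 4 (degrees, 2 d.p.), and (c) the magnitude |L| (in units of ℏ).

θ_min ≈ 22.21°; θ(m_l=4) ≈ 51.89°; |L| = √42 ℏ ≈ 6.481ℏ

The 7i subshell has l = 6.
cos θ_min = 6/√42, so θ_min ≈ 22.21°.
For m_l = 4: cos θ = 4/√42, θ ≈ 51.89°.
|L| = ℏ√(6·7) = √42 ℏ ≈ 6.481ℏ.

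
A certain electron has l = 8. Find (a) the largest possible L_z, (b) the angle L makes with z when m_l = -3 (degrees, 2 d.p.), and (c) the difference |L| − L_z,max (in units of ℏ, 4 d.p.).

L_z,max = lℏ = 8ℏ.
For m_l = -3: cos θ = -3/√72, θ ≈ 110.70°.
|L| − L_z,max = (6√2 − 8)ℏ ≈ 0.4853ℏ.

L_z,max = 8ℏ; θ(m_l=-3) ≈ 110.70°; |L|−L_z,max ≈ 0.4853ℏ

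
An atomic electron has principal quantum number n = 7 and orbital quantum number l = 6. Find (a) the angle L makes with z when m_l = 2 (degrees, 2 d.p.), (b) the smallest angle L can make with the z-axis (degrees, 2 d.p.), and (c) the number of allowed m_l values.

θ(m_l=2) ≈ 72.02°; θ_min ≈ 22.21°; 13 values

For m_l = 2: cos θ = 2/√42, θ ≈ 72.02°.
cos θ_min = 6/√42, so θ_min ≈ 22.21°.
There are 2l+1 = 13 values of m_l.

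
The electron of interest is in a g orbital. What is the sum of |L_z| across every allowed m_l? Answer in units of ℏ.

The letter g corresponds to l = 4.
m_l ∈ {-4, -3, -2, -1, 0, 1, 2, 3, 4}.
Σ|m_l| = 2·4(4+1)/2 = 20.

Σ|L_z| = 20 ℏ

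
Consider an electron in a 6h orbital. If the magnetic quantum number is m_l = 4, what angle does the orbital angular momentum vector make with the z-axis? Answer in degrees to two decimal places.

θ ≈ 43.09°

The 6h subshell has l = 5.
|L| = ℏ√(l(l+1)) = √30 ℏ.
L_z = m_l ℏ = 4ℏ.
cos θ = L_z/|L| = 4/√30, so θ ≈ 43.09°.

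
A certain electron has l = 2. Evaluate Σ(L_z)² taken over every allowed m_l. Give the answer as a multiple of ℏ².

Σ(L_z)² = 10 ℏ²

The allowed m_l values are -2, -1, 0, 1, 2.
Σ m_l² = 2·(1 + 4) = 10.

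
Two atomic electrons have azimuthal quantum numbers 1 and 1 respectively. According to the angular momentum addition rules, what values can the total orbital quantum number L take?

L = 0, 1, 2

The total orbital quantum number L ranges from |l₁ − l₂| to l₁ + l₂ in integer steps.
L ∈ {0, 1, 2}.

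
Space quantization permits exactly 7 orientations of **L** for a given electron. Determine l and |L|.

l = 3, |L| = 2√3 ℏ ≈ 3.464ℏ

Since there are 2l+1 = 7 values of m_l, l = 3.
|L| = ℏ√(l(l+1)) = ℏ√(3·4) = 2√3 ℏ.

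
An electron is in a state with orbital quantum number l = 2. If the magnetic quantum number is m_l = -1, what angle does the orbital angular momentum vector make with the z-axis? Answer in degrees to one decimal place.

|L| = ℏ√(l(l+1)) = √6 ℏ.
L_z = m_l ℏ = −1ℏ.
cos θ = L_z/|L| = -1/√6, so θ ≈ 114.1°.

θ ≈ 114.1°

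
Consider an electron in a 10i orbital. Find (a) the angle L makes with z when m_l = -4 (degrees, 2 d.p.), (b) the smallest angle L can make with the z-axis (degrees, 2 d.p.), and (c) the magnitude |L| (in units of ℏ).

For 10i, l = 6.
For m_l = -4: cos θ = -4/√42, θ ≈ 128.11°.
cos θ_min = 6/√42, so θ_min ≈ 22.21°.
|L| = ℏ√(6·7) = √42 ℏ ≈ 6.481ℏ.

θ(m_l=-4) ≈ 128.11°; θ_min ≈ 22.21°; |L| = √42 ℏ ≈ 6.481ℏ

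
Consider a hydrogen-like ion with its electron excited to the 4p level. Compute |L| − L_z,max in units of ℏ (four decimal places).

The 4p level has l = 1.
|L| = √2 ℏ ≈ 1.4142ℏ, while L_z,max = lℏ = 1ℏ.
The difference is (√2 − 1)ℏ ≈ 0.4142ℏ.

|L| − L_z,max ≈ 0.4142ℏ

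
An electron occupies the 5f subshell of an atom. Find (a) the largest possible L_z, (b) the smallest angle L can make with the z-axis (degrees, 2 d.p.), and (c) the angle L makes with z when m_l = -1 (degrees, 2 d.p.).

5f means n = 5, l = 3.
L_z,max = lℏ = 3ℏ.
cos θ_min = 3/√12, so θ_min ≈ 30.00°.
For m_l = -1: cos θ = -1/√12, θ ≈ 106.78°.

L_z,max = 3ℏ; θ_min ≈ 30.00°; θ(m_l=-1) ≈ 106.78°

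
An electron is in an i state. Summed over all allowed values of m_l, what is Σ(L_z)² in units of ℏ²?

An i state has l = 6.
The allowed m_l values are -6, -5, -4, -3, -2, -1, 0, 1, 2, 3, 4, 5, 6.
Σ m_l² = 2·(1 + 4 + 9 + 16 + 25 + 36) = 182.

Σ(L_z)² = 182 ℏ²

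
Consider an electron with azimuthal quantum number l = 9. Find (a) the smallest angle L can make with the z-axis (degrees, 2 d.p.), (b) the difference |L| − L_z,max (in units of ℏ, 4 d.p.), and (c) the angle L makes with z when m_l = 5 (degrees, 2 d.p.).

θ_min ≈ 18.43°; |L|−L_z,max ≈ 0.4868ℏ; θ(m_l=5) ≈ 58.19°

cos θ_min = 9/√90, so θ_min ≈ 18.43°.
|L| − L_z,max = (3√10 − 9)ℏ ≈ 0.4868ℏ.
For m_l = 5: cos θ = 5/√90, θ ≈ 58.19°.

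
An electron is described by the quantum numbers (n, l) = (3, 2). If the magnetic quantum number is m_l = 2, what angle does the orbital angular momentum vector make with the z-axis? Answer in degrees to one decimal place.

|L|² = l(l+1)ℏ² = 6ℏ², so |L| = √6 ℏ.
L_z = m_l ℏ = 2ℏ.
cos θ = L_z/|L| = 2/√6, so θ ≈ 35.3°.

θ ≈ 35.3°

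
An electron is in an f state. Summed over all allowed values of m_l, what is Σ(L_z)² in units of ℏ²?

F corresponds to l = 3.
m_l ∈ {-3, -2, -1, 0, 1, 2, 3}.
Σ m_l² = l(l+1)(2l+1)/3 = 3·4·7/3 = 28.

Σ(L_z)² = 28 ℏ²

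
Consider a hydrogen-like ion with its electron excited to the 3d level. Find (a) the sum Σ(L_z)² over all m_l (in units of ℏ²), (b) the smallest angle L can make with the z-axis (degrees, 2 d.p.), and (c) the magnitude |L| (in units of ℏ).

Σ(L_z)² = 10 ℏ²; θ_min ≈ 35.26°; |L| = √6 ℏ ≈ 2.449ℏ

The 3d level has l = 2.
Σ m_l² = 10, so Σ(L_z)² = 10 ℏ².
cos θ_min = 2/√6, so θ_min ≈ 35.26°.
|L| = ℏ√(2·3) = √6 ℏ ≈ 2.449ℏ.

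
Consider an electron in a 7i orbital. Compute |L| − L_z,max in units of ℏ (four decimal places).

For 7i, l = 6.
|L| = √42 ℏ ≈ 6.4807ℏ, while L_z,max = lℏ = 6ℏ.
The difference is (√42 − 6)ℏ ≈ 0.4807ℏ.

|L| − L_z,max ≈ 0.4807ℏ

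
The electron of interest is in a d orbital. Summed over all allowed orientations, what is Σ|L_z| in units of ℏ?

For a d orbital, l = 2.
The allowed m_l values are -2, -1, 0, 1, 2.
Σ|m_l| = 2(1+2+…+2) = 6.

Σ|L_z| = 6 ℏ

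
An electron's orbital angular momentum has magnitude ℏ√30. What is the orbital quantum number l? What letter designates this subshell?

l = 5 (h orbital)

Since |L|² = l(l+1)ℏ², l(l+1) = 30.
l² + l − 30 = 0 ⇒ l = 5.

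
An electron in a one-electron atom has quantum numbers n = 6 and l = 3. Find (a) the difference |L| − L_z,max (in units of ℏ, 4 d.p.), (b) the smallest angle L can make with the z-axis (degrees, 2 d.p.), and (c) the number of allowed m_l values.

|L|−L_z,max ≈ 0.4641ℏ; θ_min ≈ 30.00°; 7 values

|L| − L_z,max = (2√3 − 3)ℏ ≈ 0.4641ℏ.
cos θ_min = 3/√12, so θ_min ≈ 30.00°.
There are 2l+1 = 7 values of m_l.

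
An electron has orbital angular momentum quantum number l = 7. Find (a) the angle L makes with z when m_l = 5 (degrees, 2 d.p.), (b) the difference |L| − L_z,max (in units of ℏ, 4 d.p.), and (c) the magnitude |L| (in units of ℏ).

θ(m_l=5) ≈ 48.08°; |L|−L_z,max ≈ 0.4833ℏ; |L| = 2√14 ℏ ≈ 7.483ℏ

For m_l = 5: cos θ = 5/√56, θ ≈ 48.08°.
|L| − L_z,max = (2√14 − 7)ℏ ≈ 0.4833ℏ.
|L| = ℏ√(7·8) = 2√14 ℏ ≈ 7.483ℏ.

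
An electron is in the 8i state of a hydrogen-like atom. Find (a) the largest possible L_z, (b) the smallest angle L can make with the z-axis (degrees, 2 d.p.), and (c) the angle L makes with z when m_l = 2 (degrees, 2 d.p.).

The 8i subshell has l = 6.
L_z,max = lℏ = 6ℏ.
cos θ_min = 6/√42, so θ_min ≈ 22.21°.
For m_l = 2: cos θ = 2/√42, θ ≈ 72.02°.

L_z,max = 6ℏ; θ_min ≈ 22.21°; θ(m_l=2) ≈ 72.02°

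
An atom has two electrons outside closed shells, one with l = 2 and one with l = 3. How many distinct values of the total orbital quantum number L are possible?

5

By the triangle rule, |l₁ − l₂| ≤ L ≤ l₁ + l₂.
Allowed values: L = 1, 2, 3, 4, 5.
That is 5 values.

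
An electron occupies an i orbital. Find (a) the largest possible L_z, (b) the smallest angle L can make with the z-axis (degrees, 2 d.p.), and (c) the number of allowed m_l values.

An i state has l = 6.
L_z,max = lℏ = 6ℏ.
cos θ_min = 6/√42, so θ_min ≈ 22.21°.
There are 2l+1 = 13 values of m_l.

L_z,max = 6ℏ; θ_min ≈ 22.21°; 13 values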